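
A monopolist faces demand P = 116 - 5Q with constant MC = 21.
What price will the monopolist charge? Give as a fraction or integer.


MR = 116 - 10Q
Set MR = MC: 116 - 10Q = 21
Q* = 19/2
Substitute into demand:
P* = 116 - 5*19/2 = 137/2

137/2


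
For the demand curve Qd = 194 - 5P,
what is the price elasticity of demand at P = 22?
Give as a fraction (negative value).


dQ/dP = -5
At P = 22: Q = 194 - 5*22 = 84
E = (dQ/dP)(P/Q) = (-5)(22/84) = -55/42

-55/42


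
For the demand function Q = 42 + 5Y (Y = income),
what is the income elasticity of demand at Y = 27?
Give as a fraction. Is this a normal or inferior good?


dQ/dY = 5
At Y = 27: Q = 42 + 5*27 = 177
Ey = (dQ/dY)(Y/Q) = 5 * 27 / 177 = 45/59
Since Ey > 0, this is a normal good.

45/59 (normal good)


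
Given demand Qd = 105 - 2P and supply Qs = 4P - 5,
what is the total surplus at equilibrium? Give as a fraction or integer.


Find equilibrium: 105 - 2P = 4P - 5
105 + 5 = 6P
P* = 110/6 = 55/3
Q* = 4*55/3 - 5 = 205/3
Inverse demand: P = 105/2 - Q/2, so P_max = 105/2
Inverse supply: P = 5/4 + Q/4, so P_min = 5/4
CS = (1/2) * 205/3 * (105/2 - 55/3) = 42025/36
PS = (1/2) * 205/3 * (55/3 - 5/4) = 42025/72
TS = CS + PS = 42025/36 + 42025/72 = 42025/24

42025/24


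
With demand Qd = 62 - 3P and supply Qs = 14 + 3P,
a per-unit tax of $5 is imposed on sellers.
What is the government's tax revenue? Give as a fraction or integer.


With tax on sellers, new supply: Qs' = 14 + 3(P - 5)
= 3P - 1
New equilibrium quantity:
Q_new = 61/2
Tax revenue = tax * Q_new = 5 * 61/2 = 305/2

305/2


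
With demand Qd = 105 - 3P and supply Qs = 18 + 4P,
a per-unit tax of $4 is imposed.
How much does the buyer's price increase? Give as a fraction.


With a per-unit tax, the buyer's price increase depends on relative slopes.
Supply slope: d = 4, Demand slope: b = 3
Buyer's price increase = d * tax / (b + d)
= 4 * 4 / (3 + 4)
= 16 / 7 = 16/7

16/7


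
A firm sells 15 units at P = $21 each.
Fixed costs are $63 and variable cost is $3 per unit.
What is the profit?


Total Revenue = P * Q = 21 * 15 = $315
Total Cost = FC + VC*Q = 63 + 3*15 = $108
Profit = TR - TC = 315 - 108 = $207

$207


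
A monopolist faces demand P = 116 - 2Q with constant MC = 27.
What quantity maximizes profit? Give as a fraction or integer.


TR = P*Q = (116 - 2Q)Q = 116Q - 2Q^2
MR = dTR/dQ = 116 - 4Q
Set MR = MC:
116 - 4Q = 27
89 = 4Q
Q* = 89/4 = 89/4

89/4


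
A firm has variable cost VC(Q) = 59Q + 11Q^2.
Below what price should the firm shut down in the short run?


AVC(Q) = VC(Q)/Q = 59 + 11Q
AVC is increasing in Q, so minimum AVC is at Q -> 0+.
Min AVC = 59
The firm should shut down if P < 59.

59


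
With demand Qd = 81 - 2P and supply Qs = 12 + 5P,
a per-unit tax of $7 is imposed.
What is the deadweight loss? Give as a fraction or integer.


Pre-tax equilibrium quantity: Q* = 429/7
Post-tax equilibrium quantity: Q_tax = 359/7
Reduction in quantity: Q* - Q_tax = 10
DWL = (1/2) * tax * (Q* - Q_tax)
DWL = (1/2) * 7 * 10 = 35

35


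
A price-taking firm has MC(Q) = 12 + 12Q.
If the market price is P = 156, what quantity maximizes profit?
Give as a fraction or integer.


In perfect competition, profit is maximized where P = MC.
156 = 12 + 12Q
144 = 12Q
Q* = 144/12 = 12

12


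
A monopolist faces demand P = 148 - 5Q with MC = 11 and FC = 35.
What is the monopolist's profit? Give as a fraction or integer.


MR = MC: 148 - 10Q = 11
Q* = 137/10
P* = 148 - 5*137/10 = 159/2
Profit = (P* - MC)*Q* - FC
= (159/2 - 11)*137/10 - 35
= 137/2*137/10 - 35
= 18769/20 - 35 = 18069/20

18069/20


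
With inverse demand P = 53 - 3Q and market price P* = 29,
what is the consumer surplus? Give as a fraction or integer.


Maximum willingness to pay (at Q=0): P_max = 53
Quantity demanded at P* = 29:
Q* = (53 - 29)/3 = 8
CS = (1/2) * Q* * (P_max - P*)
CS = (1/2) * 8 * (53 - 29)
CS = (1/2) * 8 * 24 = 96

96


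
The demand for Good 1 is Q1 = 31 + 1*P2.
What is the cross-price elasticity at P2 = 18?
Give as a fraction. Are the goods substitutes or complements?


dQ1/dP2 = 1
At P2 = 18: Q1 = 31 + 1*18 = 49
Exy = (dQ1/dP2)(P2/Q1) = 1 * 18 / 49 = 18/49
Since Exy > 0, the goods are substitutes.

18/49 (substitutes)


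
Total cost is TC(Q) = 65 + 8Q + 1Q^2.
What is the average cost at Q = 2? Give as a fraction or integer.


TC(2) = 65 + 8*2 + 1*2^2
TC(2) = 65 + 16 + 4 = 85
AC = TC/Q = 85/2 = 85/2

85/2


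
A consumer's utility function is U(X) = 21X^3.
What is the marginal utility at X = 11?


MU = dU/dX = 21*3*X^(3-1)
MU = 63*X^2
At X = 11:
MU = 63 * 11^2
MU = 63 * 121 = 7623

7623


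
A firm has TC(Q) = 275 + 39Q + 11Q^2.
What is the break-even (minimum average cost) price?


AC(Q) = 275/Q + 39 + 11Q
To minimize: dAC/dQ = -275/Q^2 + 11 = 0
Q^2 = 275/11 = 25
Q* = 5
Min AC = 275/5 + 39 + 11*5
Min AC = 55 + 39 + 55 = 149

149


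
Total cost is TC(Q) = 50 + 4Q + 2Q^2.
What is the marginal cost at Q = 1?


MC = dTC/dQ = 4 + 2*2*Q
At Q = 1:
MC = 4 + 4*1
MC = 4 + 4 = 8

8


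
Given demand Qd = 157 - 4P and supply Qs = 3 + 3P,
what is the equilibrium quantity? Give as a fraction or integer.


First find equilibrium price:
157 - 4P = 3 + 3P
P* = 154/7 = 22
Then substitute into demand:
Q* = 157 - 4 * 22 = 69

69


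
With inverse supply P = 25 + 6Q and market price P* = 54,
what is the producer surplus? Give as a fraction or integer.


Minimum supply price (at Q=0): P_min = 25
Quantity supplied at P* = 54:
Q* = (54 - 25)/6 = 29/6
PS = (1/2) * Q* * (P* - P_min)
PS = (1/2) * 29/6 * (54 - 25)
PS = (1/2) * 29/6 * 29 = 841/12

841/12


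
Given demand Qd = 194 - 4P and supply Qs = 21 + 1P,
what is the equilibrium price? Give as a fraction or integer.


At equilibrium, Qd = Qs.
194 - 4P = 21 + 1P
194 - 21 = 4P + 1P
173 = 5P
P* = 173/5 = 173/5

173/5


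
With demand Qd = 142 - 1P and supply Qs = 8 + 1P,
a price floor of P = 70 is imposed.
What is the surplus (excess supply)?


At P = 70:
Qd = 142 - 1*70 = 72
Qs = 8 + 1*70 = 78
Surplus = Qs - Qd = 78 - 72 = 6

6


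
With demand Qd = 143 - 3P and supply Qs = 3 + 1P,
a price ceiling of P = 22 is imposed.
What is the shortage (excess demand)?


At P = 22:
Qd = 143 - 3*22 = 77
Qs = 3 + 1*22 = 25
Shortage = Qd - Qs = 77 - 25 = 52

52


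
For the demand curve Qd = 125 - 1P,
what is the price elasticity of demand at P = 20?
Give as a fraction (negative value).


dQ/dP = -1
At P = 20: Q = 125 - 1*20 = 105
E = (dQ/dP)(P/Q) = (-1)(20/105) = -4/21

-4/21


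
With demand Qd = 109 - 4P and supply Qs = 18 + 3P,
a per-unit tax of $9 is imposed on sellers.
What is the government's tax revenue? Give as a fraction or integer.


With tax on sellers, new supply: Qs' = 18 + 3(P - 9)
= 3P - 9
New equilibrium quantity:
Q_new = 291/7
Tax revenue = tax * Q_new = 9 * 291/7 = 2619/7

2619/7


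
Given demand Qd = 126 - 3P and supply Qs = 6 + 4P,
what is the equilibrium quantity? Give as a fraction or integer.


First find equilibrium price:
126 - 3P = 6 + 4P
P* = 120/7 = 120/7
Then substitute into demand:
Q* = 126 - 3 * 120/7 = 522/7

522/7


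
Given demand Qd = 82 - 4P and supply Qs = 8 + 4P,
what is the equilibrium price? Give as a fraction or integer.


At equilibrium, Qd = Qs.
82 - 4P = 8 + 4P
82 - 8 = 4P + 4P
74 = 8P
P* = 74/8 = 37/4

37/4


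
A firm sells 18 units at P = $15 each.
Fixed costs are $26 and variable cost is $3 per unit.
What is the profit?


Total Revenue = P * Q = 15 * 18 = $270
Total Cost = FC + VC*Q = 26 + 3*18 = $80
Profit = TR - TC = 270 - 80 = $190

$190


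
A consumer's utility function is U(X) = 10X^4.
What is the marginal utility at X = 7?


MU = dU/dX = 10*4*X^(4-1)
MU = 40*X^3
At X = 7:
MU = 40 * 7^3
MU = 40 * 343 = 13720

13720


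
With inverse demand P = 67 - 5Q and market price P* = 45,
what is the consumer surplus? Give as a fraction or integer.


Maximum willingness to pay (at Q=0): P_max = 67
Quantity demanded at P* = 45:
Q* = (67 - 45)/5 = 22/5
CS = (1/2) * Q* * (P_max - P*)
CS = (1/2) * 22/5 * (67 - 45)
CS = (1/2) * 22/5 * 22 = 242/5

242/5


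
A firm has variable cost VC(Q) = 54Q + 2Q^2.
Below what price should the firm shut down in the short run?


AVC(Q) = VC(Q)/Q = 54 + 2Q
AVC is increasing in Q, so minimum AVC is at Q -> 0+.
Min AVC = 54
The firm should shut down if P < 54.

54


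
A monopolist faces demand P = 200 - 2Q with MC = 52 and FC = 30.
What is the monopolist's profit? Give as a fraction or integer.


MR = MC: 200 - 4Q = 52
Q* = 37
P* = 200 - 2*37 = 126
Profit = (P* - MC)*Q* - FC
= (126 - 52)*37 - 30
= 74*37 - 30
= 2738 - 30 = 2708

2708


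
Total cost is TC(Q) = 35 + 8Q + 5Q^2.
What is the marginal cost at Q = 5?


MC = dTC/dQ = 8 + 2*5*Q
At Q = 5:
MC = 8 + 10*5
MC = 8 + 50 = 58

58


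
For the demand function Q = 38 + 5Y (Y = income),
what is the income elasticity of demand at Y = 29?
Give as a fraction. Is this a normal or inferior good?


dQ/dY = 5
At Y = 29: Q = 38 + 5*29 = 183
Ey = (dQ/dY)(Y/Q) = 5 * 29 / 183 = 145/183
Since Ey > 0, this is a normal good.

145/183 (normal good)


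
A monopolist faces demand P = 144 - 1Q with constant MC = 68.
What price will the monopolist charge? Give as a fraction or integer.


MR = 144 - 2Q
Set MR = MC: 144 - 2Q = 68
Q* = 38
Substitute into demand:
P* = 144 - 1*38 = 106

106


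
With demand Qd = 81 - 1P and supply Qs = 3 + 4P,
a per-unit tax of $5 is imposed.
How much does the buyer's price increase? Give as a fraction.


With a per-unit tax, the buyer's price increase depends on relative slopes.
Supply slope: d = 4, Demand slope: b = 1
Buyer's price increase = d * tax / (b + d)
= 4 * 5 / (1 + 4)
= 20 / 5 = 4

4


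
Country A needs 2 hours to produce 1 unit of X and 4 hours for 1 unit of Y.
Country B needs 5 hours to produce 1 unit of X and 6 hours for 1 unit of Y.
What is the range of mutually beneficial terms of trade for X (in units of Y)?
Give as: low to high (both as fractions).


Opportunity cost of X for Country A = hours_X / hours_Y = 2/4 = 1/2 units of Y
Opportunity cost of X for Country B = hours_X / hours_Y = 5/6 = 5/6 units of Y
Terms of trade must be between the two opportunity costs.
Range: 1/2 to 5/6

1/2 to 5/6


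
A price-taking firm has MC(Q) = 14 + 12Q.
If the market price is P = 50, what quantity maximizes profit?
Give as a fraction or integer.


In perfect competition, profit is maximized where P = MC.
50 = 14 + 12Q
36 = 12Q
Q* = 36/12 = 3

3


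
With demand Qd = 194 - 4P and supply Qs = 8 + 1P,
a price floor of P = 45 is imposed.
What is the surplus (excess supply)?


At P = 45:
Qd = 194 - 4*45 = 14
Qs = 8 + 1*45 = 53
Surplus = Qs - Qd = 53 - 14 = 39

39


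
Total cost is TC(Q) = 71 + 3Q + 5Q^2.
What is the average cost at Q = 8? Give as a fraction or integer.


TC(8) = 71 + 3*8 + 5*8^2
TC(8) = 71 + 24 + 320 = 415
AC = TC/Q = 415/8 = 415/8

415/8


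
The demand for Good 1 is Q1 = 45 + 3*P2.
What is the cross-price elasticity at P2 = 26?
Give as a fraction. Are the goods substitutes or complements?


dQ1/dP2 = 3
At P2 = 26: Q1 = 45 + 3*26 = 123
Exy = (dQ1/dP2)(P2/Q1) = 3 * 26 / 123 = 26/41
Since Exy > 0, the goods are substitutes.

26/41 (substitutes)


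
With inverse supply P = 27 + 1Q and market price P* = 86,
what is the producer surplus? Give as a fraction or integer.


Minimum supply price (at Q=0): P_min = 27
Quantity supplied at P* = 86:
Q* = (86 - 27)/1 = 59
PS = (1/2) * Q* * (P* - P_min)
PS = (1/2) * 59 * (86 - 27)
PS = (1/2) * 59 * 59 = 3481/2

3481/2


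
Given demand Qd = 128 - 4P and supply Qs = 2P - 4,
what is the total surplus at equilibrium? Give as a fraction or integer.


Find equilibrium: 128 - 4P = 2P - 4
128 + 4 = 6P
P* = 132/6 = 22
Q* = 2*22 - 4 = 40
Inverse demand: P = 32 - Q/4, so P_max = 32
Inverse supply: P = 2 + Q/2, so P_min = 2
CS = (1/2) * 40 * (32 - 22) = 200
PS = (1/2) * 40 * (22 - 2) = 400
TS = CS + PS = 200 + 400 = 600

600


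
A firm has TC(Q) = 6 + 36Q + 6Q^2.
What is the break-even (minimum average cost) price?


AC(Q) = 6/Q + 36 + 6Q
To minimize: dAC/dQ = -6/Q^2 + 6 = 0
Q^2 = 6/6 = 1
Q* = 1
Min AC = 6/1 + 36 + 6*1
Min AC = 6 + 36 + 6 = 48

48


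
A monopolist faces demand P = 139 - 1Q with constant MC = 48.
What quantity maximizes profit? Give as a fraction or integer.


TR = P*Q = (139 - 1Q)Q = 139Q - 1Q^2
MR = dTR/dQ = 139 - 2Q
Set MR = MC:
139 - 2Q = 48
91 = 2Q
Q* = 91/2 = 91/2

91/2


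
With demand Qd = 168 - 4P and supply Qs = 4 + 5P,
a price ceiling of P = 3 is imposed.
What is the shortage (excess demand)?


At P = 3:
Qd = 168 - 4*3 = 156
Qs = 4 + 5*3 = 19
Shortage = Qd - Qs = 156 - 19 = 137

137


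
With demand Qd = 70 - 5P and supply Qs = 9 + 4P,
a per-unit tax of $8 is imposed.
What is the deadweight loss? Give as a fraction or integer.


Pre-tax equilibrium quantity: Q* = 325/9
Post-tax equilibrium quantity: Q_tax = 55/3
Reduction in quantity: Q* - Q_tax = 160/9
DWL = (1/2) * tax * (Q* - Q_tax)
DWL = (1/2) * 8 * 160/9 = 640/9

640/9


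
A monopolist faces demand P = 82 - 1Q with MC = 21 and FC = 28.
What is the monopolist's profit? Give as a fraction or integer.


MR = MC: 82 - 2Q = 21
Q* = 61/2
P* = 82 - 1*61/2 = 103/2
Profit = (P* - MC)*Q* - FC
= (103/2 - 21)*61/2 - 28
= 61/2*61/2 - 28
= 3721/4 - 28 = 3609/4

3609/4


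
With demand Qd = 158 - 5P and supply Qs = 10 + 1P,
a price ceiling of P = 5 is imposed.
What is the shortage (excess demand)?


At P = 5:
Qd = 158 - 5*5 = 133
Qs = 10 + 1*5 = 15
Shortage = Qd - Qs = 133 - 15 = 118

118


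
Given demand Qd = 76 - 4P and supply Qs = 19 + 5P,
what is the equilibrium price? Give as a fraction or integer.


At equilibrium, Qd = Qs.
76 - 4P = 19 + 5P
76 - 19 = 4P + 5P
57 = 9P
P* = 57/9 = 19/3

19/3


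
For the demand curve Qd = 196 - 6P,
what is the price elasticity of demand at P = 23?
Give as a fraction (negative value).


dQ/dP = -6
At P = 23: Q = 196 - 6*23 = 58
E = (dQ/dP)(P/Q) = (-6)(23/58) = -69/29

-69/29


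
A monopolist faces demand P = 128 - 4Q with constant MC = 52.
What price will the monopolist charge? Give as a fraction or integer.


MR = 128 - 8Q
Set MR = MC: 128 - 8Q = 52
Q* = 19/2
Substitute into demand:
P* = 128 - 4*19/2 = 90

90


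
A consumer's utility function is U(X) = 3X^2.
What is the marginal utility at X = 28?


MU = dU/dX = 3*2*X^(2-1)
MU = 6*X^1
At X = 28:
MU = 6 * 28^1
MU = 6 * 28 = 168

168


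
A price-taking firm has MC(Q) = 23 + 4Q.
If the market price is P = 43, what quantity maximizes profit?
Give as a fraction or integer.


In perfect competition, profit is maximized where P = MC.
43 = 23 + 4Q
20 = 4Q
Q* = 20/4 = 5

5


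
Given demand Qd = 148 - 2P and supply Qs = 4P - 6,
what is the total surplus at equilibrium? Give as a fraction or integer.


Find equilibrium: 148 - 2P = 4P - 6
148 + 6 = 6P
P* = 154/6 = 77/3
Q* = 4*77/3 - 6 = 290/3
Inverse demand: P = 74 - Q/2, so P_max = 74
Inverse supply: P = 3/2 + Q/4, so P_min = 3/2
CS = (1/2) * 290/3 * (74 - 77/3) = 21025/9
PS = (1/2) * 290/3 * (77/3 - 3/2) = 21025/18
TS = CS + PS = 21025/9 + 21025/18 = 21025/6

21025/6


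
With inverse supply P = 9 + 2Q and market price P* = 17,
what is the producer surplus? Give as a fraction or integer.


Minimum supply price (at Q=0): P_min = 9
Quantity supplied at P* = 17:
Q* = (17 - 9)/2 = 4
PS = (1/2) * Q* * (P* - P_min)
PS = (1/2) * 4 * (17 - 9)
PS = (1/2) * 4 * 8 = 16

16


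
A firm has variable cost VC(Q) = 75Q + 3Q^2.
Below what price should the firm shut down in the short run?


AVC(Q) = VC(Q)/Q = 75 + 3Q
AVC is increasing in Q, so minimum AVC is at Q -> 0+.
Min AVC = 75
The firm should shut down if P < 75.

75


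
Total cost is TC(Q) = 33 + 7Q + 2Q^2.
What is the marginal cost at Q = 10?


MC = dTC/dQ = 7 + 2*2*Q
At Q = 10:
MC = 7 + 4*10
MC = 7 + 40 = 47

47


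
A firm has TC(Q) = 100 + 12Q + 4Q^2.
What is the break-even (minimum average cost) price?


AC(Q) = 100/Q + 12 + 4Q
To minimize: dAC/dQ = -100/Q^2 + 4 = 0
Q^2 = 100/4 = 25
Q* = 5
Min AC = 100/5 + 12 + 4*5
Min AC = 20 + 12 + 20 = 52

52


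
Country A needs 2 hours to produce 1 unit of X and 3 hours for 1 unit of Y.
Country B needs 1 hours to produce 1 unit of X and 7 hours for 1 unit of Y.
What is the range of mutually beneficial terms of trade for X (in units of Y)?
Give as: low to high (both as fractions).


Opportunity cost of X for Country A = hours_X / hours_Y = 2/3 = 2/3 units of Y
Opportunity cost of X for Country B = hours_X / hours_Y = 1/7 = 1/7 units of Y
Terms of trade must be between the two opportunity costs.
Range: 1/7 to 2/3

1/7 to 2/3


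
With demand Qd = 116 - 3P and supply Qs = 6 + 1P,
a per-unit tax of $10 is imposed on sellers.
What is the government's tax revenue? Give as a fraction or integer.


With tax on sellers, new supply: Qs' = 6 + 1(P - 10)
= 1P - 4
New equilibrium quantity:
Q_new = 26
Tax revenue = tax * Q_new = 10 * 26 = 260

260


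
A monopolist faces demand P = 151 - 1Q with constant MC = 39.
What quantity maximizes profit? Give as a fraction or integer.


TR = P*Q = (151 - 1Q)Q = 151Q - 1Q^2
MR = dTR/dQ = 151 - 2Q
Set MR = MC:
151 - 2Q = 39
112 = 2Q
Q* = 112/2 = 56

56


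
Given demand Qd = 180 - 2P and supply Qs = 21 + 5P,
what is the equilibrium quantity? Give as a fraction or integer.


First find equilibrium price:
180 - 2P = 21 + 5P
P* = 159/7 = 159/7
Then substitute into demand:
Q* = 180 - 2 * 159/7 = 942/7

942/7


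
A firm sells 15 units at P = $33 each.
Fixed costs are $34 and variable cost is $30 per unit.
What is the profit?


Total Revenue = P * Q = 33 * 15 = $495
Total Cost = FC + VC*Q = 34 + 30*15 = $484
Profit = TR - TC = 495 - 484 = $11

$11


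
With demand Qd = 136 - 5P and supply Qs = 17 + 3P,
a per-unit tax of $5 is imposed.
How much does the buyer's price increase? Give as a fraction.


With a per-unit tax, the buyer's price increase depends on relative slopes.
Supply slope: d = 3, Demand slope: b = 5
Buyer's price increase = d * tax / (b + d)
= 3 * 5 / (5 + 3)
= 15 / 8 = 15/8

15/8


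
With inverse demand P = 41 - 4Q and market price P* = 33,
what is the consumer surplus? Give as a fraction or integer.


Maximum willingness to pay (at Q=0): P_max = 41
Quantity demanded at P* = 33:
Q* = (41 - 33)/4 = 2
CS = (1/2) * Q* * (P_max - P*)
CS = (1/2) * 2 * (41 - 33)
CS = (1/2) * 2 * 8 = 8

8


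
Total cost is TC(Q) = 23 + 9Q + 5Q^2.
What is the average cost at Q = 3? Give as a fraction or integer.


TC(3) = 23 + 9*3 + 5*3^2
TC(3) = 23 + 27 + 45 = 95
AC = TC/Q = 95/3 = 95/3

95/3


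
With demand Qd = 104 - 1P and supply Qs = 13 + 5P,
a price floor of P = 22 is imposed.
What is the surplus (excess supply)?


At P = 22:
Qd = 104 - 1*22 = 82
Qs = 13 + 5*22 = 123
Surplus = Qs - Qd = 123 - 82 = 41

41


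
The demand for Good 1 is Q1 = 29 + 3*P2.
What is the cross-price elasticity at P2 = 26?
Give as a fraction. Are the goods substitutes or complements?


dQ1/dP2 = 3
At P2 = 26: Q1 = 29 + 3*26 = 107
Exy = (dQ1/dP2)(P2/Q1) = 3 * 26 / 107 = 78/107
Since Exy > 0, the goods are substitutes.

78/107 (substitutes)


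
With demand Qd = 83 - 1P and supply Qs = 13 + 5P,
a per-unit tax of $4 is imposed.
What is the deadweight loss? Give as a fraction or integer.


Pre-tax equilibrium quantity: Q* = 214/3
Post-tax equilibrium quantity: Q_tax = 68
Reduction in quantity: Q* - Q_tax = 10/3
DWL = (1/2) * tax * (Q* - Q_tax)
DWL = (1/2) * 4 * 10/3 = 20/3

20/3


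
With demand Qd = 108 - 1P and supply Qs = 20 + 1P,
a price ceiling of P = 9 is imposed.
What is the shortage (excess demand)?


At P = 9:
Qd = 108 - 1*9 = 99
Qs = 20 + 1*9 = 29
Shortage = Qd - Qs = 99 - 29 = 70

70


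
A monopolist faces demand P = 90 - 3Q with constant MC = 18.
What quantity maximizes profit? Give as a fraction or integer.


TR = P*Q = (90 - 3Q)Q = 90Q - 3Q^2
MR = dTR/dQ = 90 - 6Q
Set MR = MC:
90 - 6Q = 18
72 = 6Q
Q* = 72/6 = 12

12


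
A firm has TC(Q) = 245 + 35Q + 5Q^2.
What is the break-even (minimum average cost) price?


AC(Q) = 245/Q + 35 + 5Q
To minimize: dAC/dQ = -245/Q^2 + 5 = 0
Q^2 = 245/5 = 49
Q* = 7
Min AC = 245/7 + 35 + 5*7
Min AC = 35 + 35 + 35 = 105

105


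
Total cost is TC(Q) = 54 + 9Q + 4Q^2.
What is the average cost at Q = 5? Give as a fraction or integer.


TC(5) = 54 + 9*5 + 4*5^2
TC(5) = 54 + 45 + 100 = 199
AC = TC/Q = 199/5 = 199/5

199/5


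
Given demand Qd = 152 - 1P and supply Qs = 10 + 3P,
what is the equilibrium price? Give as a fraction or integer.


At equilibrium, Qd = Qs.
152 - 1P = 10 + 3P
152 - 10 = 1P + 3P
142 = 4P
P* = 142/4 = 71/2

71/2


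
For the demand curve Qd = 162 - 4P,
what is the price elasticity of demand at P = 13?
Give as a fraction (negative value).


dQ/dP = -4
At P = 13: Q = 162 - 4*13 = 110
E = (dQ/dP)(P/Q) = (-4)(13/110) = -26/55

-26/55


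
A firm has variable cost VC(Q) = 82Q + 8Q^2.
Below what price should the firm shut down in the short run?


AVC(Q) = VC(Q)/Q = 82 + 8Q
AVC is increasing in Q, so minimum AVC is at Q -> 0+.
Min AVC = 82
The firm should shut down if P < 82.

82


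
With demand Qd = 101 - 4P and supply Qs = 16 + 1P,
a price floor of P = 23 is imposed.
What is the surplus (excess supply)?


At P = 23:
Qd = 101 - 4*23 = 9
Qs = 16 + 1*23 = 39
Surplus = Qs - Qd = 39 - 9 = 30

30


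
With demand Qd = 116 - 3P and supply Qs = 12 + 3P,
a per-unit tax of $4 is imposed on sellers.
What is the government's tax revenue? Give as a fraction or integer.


With tax on sellers, new supply: Qs' = 12 + 3(P - 4)
= 0 + 3P
New equilibrium quantity:
Q_new = 58
Tax revenue = tax * Q_new = 4 * 58 = 232

232


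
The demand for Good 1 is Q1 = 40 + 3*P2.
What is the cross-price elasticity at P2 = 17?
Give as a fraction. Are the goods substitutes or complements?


dQ1/dP2 = 3
At P2 = 17: Q1 = 40 + 3*17 = 91
Exy = (dQ1/dP2)(P2/Q1) = 3 * 17 / 91 = 51/91
Since Exy > 0, the goods are substitutes.

51/91 (substitutes)


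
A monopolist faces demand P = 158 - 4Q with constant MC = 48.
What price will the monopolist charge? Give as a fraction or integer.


MR = 158 - 8Q
Set MR = MC: 158 - 8Q = 48
Q* = 55/4
Substitute into demand:
P* = 158 - 4*55/4 = 103

103


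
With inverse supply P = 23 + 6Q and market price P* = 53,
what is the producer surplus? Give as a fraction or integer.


Minimum supply price (at Q=0): P_min = 23
Quantity supplied at P* = 53:
Q* = (53 - 23)/6 = 5
PS = (1/2) * Q* * (P* - P_min)
PS = (1/2) * 5 * (53 - 23)
PS = (1/2) * 5 * 30 = 75

75


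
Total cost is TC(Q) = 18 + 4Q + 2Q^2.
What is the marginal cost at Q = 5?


MC = dTC/dQ = 4 + 2*2*Q
At Q = 5:
MC = 4 + 4*5
MC = 4 + 20 = 24

24


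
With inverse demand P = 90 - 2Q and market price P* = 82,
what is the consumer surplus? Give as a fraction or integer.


Maximum willingness to pay (at Q=0): P_max = 90
Quantity demanded at P* = 82:
Q* = (90 - 82)/2 = 4
CS = (1/2) * Q* * (P_max - P*)
CS = (1/2) * 4 * (90 - 82)
CS = (1/2) * 4 * 8 = 16

16


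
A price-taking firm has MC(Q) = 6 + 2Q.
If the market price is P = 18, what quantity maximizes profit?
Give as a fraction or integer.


In perfect competition, profit is maximized where P = MC.
18 = 6 + 2Q
12 = 2Q
Q* = 12/2 = 6

6


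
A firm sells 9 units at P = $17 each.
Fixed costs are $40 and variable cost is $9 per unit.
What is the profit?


Total Revenue = P * Q = 17 * 9 = $153
Total Cost = FC + VC*Q = 40 + 9*9 = $121
Profit = TR - TC = 153 - 121 = $32

$32


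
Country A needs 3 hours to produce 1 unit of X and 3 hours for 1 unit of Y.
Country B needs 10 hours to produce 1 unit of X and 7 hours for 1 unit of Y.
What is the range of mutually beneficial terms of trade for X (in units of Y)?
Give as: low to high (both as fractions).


Opportunity cost of X for Country A = hours_X / hours_Y = 3/3 = 1 units of Y
Opportunity cost of X for Country B = hours_X / hours_Y = 10/7 = 10/7 units of Y
Terms of trade must be between the two opportunity costs.
Range: 1 to 10/7

1 to 10/7


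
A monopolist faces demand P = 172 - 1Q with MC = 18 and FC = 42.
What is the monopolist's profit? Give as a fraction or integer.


MR = MC: 172 - 2Q = 18
Q* = 77
P* = 172 - 1*77 = 95
Profit = (P* - MC)*Q* - FC
= (95 - 18)*77 - 42
= 77*77 - 42
= 5929 - 42 = 5887

5887


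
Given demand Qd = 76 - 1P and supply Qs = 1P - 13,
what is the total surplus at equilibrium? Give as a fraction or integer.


Find equilibrium: 76 - 1P = 1P - 13
76 + 13 = 2P
P* = 89/2 = 89/2
Q* = 1*89/2 - 13 = 63/2
Inverse demand: P = 76 - Q/1, so P_max = 76
Inverse supply: P = 13 + Q/1, so P_min = 13
CS = (1/2) * 63/2 * (76 - 89/2) = 3969/8
PS = (1/2) * 63/2 * (89/2 - 13) = 3969/8
TS = CS + PS = 3969/8 + 3969/8 = 3969/4

3969/4


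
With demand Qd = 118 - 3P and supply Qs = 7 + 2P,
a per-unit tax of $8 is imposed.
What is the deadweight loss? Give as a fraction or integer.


Pre-tax equilibrium quantity: Q* = 257/5
Post-tax equilibrium quantity: Q_tax = 209/5
Reduction in quantity: Q* - Q_tax = 48/5
DWL = (1/2) * tax * (Q* - Q_tax)
DWL = (1/2) * 8 * 48/5 = 192/5

192/5


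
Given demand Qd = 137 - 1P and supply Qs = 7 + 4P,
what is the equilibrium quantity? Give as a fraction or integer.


First find equilibrium price:
137 - 1P = 7 + 4P
P* = 130/5 = 26
Then substitute into demand:
Q* = 137 - 1 * 26 = 111

111


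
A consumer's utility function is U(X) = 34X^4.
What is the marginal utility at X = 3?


MU = dU/dX = 34*4*X^(4-1)
MU = 136*X^3
At X = 3:
MU = 136 * 3^3
MU = 136 * 27 = 3672

3672


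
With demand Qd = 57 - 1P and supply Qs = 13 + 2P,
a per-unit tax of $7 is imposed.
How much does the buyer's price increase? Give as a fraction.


With a per-unit tax, the buyer's price increase depends on relative slopes.
Supply slope: d = 2, Demand slope: b = 1
Buyer's price increase = d * tax / (b + d)
= 2 * 7 / (1 + 2)
= 14 / 3 = 14/3

14/3


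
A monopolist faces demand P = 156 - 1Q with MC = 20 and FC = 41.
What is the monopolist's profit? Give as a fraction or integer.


MR = MC: 156 - 2Q = 20
Q* = 68
P* = 156 - 1*68 = 88
Profit = (P* - MC)*Q* - FC
= (88 - 20)*68 - 41
= 68*68 - 41
= 4624 - 41 = 4583

4583


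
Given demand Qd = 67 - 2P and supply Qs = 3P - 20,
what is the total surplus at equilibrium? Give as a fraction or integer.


Find equilibrium: 67 - 2P = 3P - 20
67 + 20 = 5P
P* = 87/5 = 87/5
Q* = 3*87/5 - 20 = 161/5
Inverse demand: P = 67/2 - Q/2, so P_max = 67/2
Inverse supply: P = 20/3 + Q/3, so P_min = 20/3
CS = (1/2) * 161/5 * (67/2 - 87/5) = 25921/100
PS = (1/2) * 161/5 * (87/5 - 20/3) = 25921/150
TS = CS + PS = 25921/100 + 25921/150 = 25921/60

25921/60


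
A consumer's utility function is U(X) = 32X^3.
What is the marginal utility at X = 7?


MU = dU/dX = 32*3*X^(3-1)
MU = 96*X^2
At X = 7:
MU = 96 * 7^2
MU = 96 * 49 = 4704

4704


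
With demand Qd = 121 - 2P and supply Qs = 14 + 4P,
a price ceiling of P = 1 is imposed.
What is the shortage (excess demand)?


At P = 1:
Qd = 121 - 2*1 = 119
Qs = 14 + 4*1 = 18
Shortage = Qd - Qs = 119 - 18 = 101

101


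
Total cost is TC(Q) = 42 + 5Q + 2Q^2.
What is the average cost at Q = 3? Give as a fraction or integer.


TC(3) = 42 + 5*3 + 2*3^2
TC(3) = 42 + 15 + 18 = 75
AC = TC/Q = 75/3 = 25

25


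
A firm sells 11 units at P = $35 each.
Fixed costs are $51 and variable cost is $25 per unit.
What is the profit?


Total Revenue = P * Q = 35 * 11 = $385
Total Cost = FC + VC*Q = 51 + 25*11 = $326
Profit = TR - TC = 385 - 326 = $59

$59


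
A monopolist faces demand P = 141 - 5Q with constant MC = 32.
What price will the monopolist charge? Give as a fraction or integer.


MR = 141 - 10Q
Set MR = MC: 141 - 10Q = 32
Q* = 109/10
Substitute into demand:
P* = 141 - 5*109/10 = 173/2

173/2


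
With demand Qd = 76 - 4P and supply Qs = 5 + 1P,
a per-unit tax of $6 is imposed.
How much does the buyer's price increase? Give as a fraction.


With a per-unit tax, the buyer's price increase depends on relative slopes.
Supply slope: d = 1, Demand slope: b = 4
Buyer's price increase = d * tax / (b + d)
= 1 * 6 / (4 + 1)
= 6 / 5 = 6/5

6/5


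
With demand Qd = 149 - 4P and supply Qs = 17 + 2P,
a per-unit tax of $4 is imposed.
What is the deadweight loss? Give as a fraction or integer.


Pre-tax equilibrium quantity: Q* = 61
Post-tax equilibrium quantity: Q_tax = 167/3
Reduction in quantity: Q* - Q_tax = 16/3
DWL = (1/2) * tax * (Q* - Q_tax)
DWL = (1/2) * 4 * 16/3 = 32/3

32/3


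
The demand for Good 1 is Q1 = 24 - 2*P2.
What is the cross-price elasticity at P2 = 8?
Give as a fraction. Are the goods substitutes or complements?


dQ1/dP2 = -2
At P2 = 8: Q1 = 24 - 2*8 = 8
Exy = (dQ1/dP2)(P2/Q1) = -2 * 8 / 8 = -2
Since Exy < 0, the goods are complements.

-2 (complements)


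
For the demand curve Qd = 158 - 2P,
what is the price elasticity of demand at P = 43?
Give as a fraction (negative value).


dQ/dP = -2
At P = 43: Q = 158 - 2*43 = 72
E = (dQ/dP)(P/Q) = (-2)(43/72) = -43/36

-43/36


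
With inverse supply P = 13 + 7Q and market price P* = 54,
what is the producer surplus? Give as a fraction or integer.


Minimum supply price (at Q=0): P_min = 13
Quantity supplied at P* = 54:
Q* = (54 - 13)/7 = 41/7
PS = (1/2) * Q* * (P* - P_min)
PS = (1/2) * 41/7 * (54 - 13)
PS = (1/2) * 41/7 * 41 = 1681/14

1681/14


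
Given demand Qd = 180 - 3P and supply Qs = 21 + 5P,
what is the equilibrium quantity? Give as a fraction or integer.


First find equilibrium price:
180 - 3P = 21 + 5P
P* = 159/8 = 159/8
Then substitute into demand:
Q* = 180 - 3 * 159/8 = 963/8

963/8


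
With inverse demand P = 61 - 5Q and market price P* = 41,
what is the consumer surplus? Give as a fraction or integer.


Maximum willingness to pay (at Q=0): P_max = 61
Quantity demanded at P* = 41:
Q* = (61 - 41)/5 = 4
CS = (1/2) * Q* * (P_max - P*)
CS = (1/2) * 4 * (61 - 41)
CS = (1/2) * 4 * 20 = 40

40


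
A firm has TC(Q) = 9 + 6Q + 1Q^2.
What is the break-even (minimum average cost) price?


AC(Q) = 9/Q + 6 + 1Q
To minimize: dAC/dQ = -9/Q^2 + 1 = 0
Q^2 = 9/1 = 9
Q* = 3
Min AC = 9/3 + 6 + 1*3
Min AC = 3 + 6 + 3 = 12

12


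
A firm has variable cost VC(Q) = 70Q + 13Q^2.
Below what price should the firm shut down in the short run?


AVC(Q) = VC(Q)/Q = 70 + 13Q
AVC is increasing in Q, so minimum AVC is at Q -> 0+.
Min AVC = 70
The firm should shut down if P < 70.

70


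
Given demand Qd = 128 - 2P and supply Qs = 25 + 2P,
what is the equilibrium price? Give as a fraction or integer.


At equilibrium, Qd = Qs.
128 - 2P = 25 + 2P
128 - 25 = 2P + 2P
103 = 4P
P* = 103/4 = 103/4

103/4


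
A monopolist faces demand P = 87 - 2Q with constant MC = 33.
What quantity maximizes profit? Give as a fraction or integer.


TR = P*Q = (87 - 2Q)Q = 87Q - 2Q^2
MR = dTR/dQ = 87 - 4Q
Set MR = MC:
87 - 4Q = 33
54 = 4Q
Q* = 54/4 = 27/2

27/2


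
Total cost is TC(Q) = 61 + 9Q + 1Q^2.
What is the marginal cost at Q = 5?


MC = dTC/dQ = 9 + 2*1*Q
At Q = 5:
MC = 9 + 2*5
MC = 9 + 10 = 19

19


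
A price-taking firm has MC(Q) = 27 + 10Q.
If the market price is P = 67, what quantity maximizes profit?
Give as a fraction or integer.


In perfect competition, profit is maximized where P = MC.
67 = 27 + 10Q
40 = 10Q
Q* = 40/10 = 4

4


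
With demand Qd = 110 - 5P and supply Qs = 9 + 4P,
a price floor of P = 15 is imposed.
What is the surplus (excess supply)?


At P = 15:
Qd = 110 - 5*15 = 35
Qs = 9 + 4*15 = 69
Surplus = Qs - Qd = 69 - 35 = 34

34


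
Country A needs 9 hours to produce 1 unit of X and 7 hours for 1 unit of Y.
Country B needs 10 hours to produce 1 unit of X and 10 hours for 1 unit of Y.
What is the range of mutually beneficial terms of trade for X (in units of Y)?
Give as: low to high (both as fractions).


Opportunity cost of X for Country A = hours_X / hours_Y = 9/7 = 9/7 units of Y
Opportunity cost of X for Country B = hours_X / hours_Y = 10/10 = 1 units of Y
Terms of trade must be between the two opportunity costs.
Range: 1 to 9/7

1 to 9/7


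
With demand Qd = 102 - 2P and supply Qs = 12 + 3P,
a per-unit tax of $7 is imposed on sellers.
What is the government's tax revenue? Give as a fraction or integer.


With tax on sellers, new supply: Qs' = 12 + 3(P - 7)
= 3P - 9
New equilibrium quantity:
Q_new = 288/5
Tax revenue = tax * Q_new = 7 * 288/5 = 2016/5

2016/5


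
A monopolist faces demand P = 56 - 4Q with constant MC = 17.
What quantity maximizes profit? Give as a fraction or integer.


TR = P*Q = (56 - 4Q)Q = 56Q - 4Q^2
MR = dTR/dQ = 56 - 8Q
Set MR = MC:
56 - 8Q = 17
39 = 8Q
Q* = 39/8 = 39/8

39/8


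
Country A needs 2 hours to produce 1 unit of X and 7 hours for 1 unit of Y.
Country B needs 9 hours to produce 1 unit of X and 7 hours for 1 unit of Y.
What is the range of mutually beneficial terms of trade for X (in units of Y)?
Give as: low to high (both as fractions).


Opportunity cost of X for Country A = hours_X / hours_Y = 2/7 = 2/7 units of Y
Opportunity cost of X for Country B = hours_X / hours_Y = 9/7 = 9/7 units of Y
Terms of trade must be between the two opportunity costs.
Range: 2/7 to 9/7

2/7 to 9/7


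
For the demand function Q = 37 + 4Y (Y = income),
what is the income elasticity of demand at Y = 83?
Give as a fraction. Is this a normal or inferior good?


dQ/dY = 4
At Y = 83: Q = 37 + 4*83 = 369
Ey = (dQ/dY)(Y/Q) = 4 * 83 / 369 = 332/369
Since Ey > 0, this is a normal good.

332/369 (normal good)


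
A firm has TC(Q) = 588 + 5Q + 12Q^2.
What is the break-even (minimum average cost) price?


AC(Q) = 588/Q + 5 + 12Q
To minimize: dAC/dQ = -588/Q^2 + 12 = 0
Q^2 = 588/12 = 49
Q* = 7
Min AC = 588/7 + 5 + 12*7
Min AC = 84 + 5 + 84 = 173

173


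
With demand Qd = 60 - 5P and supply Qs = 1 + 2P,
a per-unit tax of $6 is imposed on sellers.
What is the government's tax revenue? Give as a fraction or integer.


With tax on sellers, new supply: Qs' = 1 + 2(P - 6)
= 2P - 11
New equilibrium quantity:
Q_new = 65/7
Tax revenue = tax * Q_new = 6 * 65/7 = 390/7

390/7


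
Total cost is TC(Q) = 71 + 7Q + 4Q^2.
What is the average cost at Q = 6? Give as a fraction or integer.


TC(6) = 71 + 7*6 + 4*6^2
TC(6) = 71 + 42 + 144 = 257
AC = TC/Q = 257/6 = 257/6

257/6


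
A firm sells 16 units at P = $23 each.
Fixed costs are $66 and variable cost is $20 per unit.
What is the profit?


Total Revenue = P * Q = 23 * 16 = $368
Total Cost = FC + VC*Q = 66 + 20*16 = $386
Profit = TR - TC = 368 - 386 = $-18

$-18


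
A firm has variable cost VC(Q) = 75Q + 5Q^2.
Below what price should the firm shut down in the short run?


AVC(Q) = VC(Q)/Q = 75 + 5Q
AVC is increasing in Q, so minimum AVC is at Q -> 0+.
Min AVC = 75
The firm should shut down if P < 75.

75


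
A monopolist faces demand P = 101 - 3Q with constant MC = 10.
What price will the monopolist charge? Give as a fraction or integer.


MR = 101 - 6Q
Set MR = MC: 101 - 6Q = 10
Q* = 91/6
Substitute into demand:
P* = 101 - 3*91/6 = 111/2

111/2


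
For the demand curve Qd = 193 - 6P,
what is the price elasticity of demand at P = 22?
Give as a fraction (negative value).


dQ/dP = -6
At P = 22: Q = 193 - 6*22 = 61
E = (dQ/dP)(P/Q) = (-6)(22/61) = -132/61

-132/61


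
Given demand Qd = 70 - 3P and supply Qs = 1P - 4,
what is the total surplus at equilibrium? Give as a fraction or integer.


Find equilibrium: 70 - 3P = 1P - 4
70 + 4 = 4P
P* = 74/4 = 37/2
Q* = 1*37/2 - 4 = 29/2
Inverse demand: P = 70/3 - Q/3, so P_max = 70/3
Inverse supply: P = 4 + Q/1, so P_min = 4
CS = (1/2) * 29/2 * (70/3 - 37/2) = 841/24
PS = (1/2) * 29/2 * (37/2 - 4) = 841/8
TS = CS + PS = 841/24 + 841/8 = 841/6

841/6


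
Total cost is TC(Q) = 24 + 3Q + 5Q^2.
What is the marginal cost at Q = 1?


MC = dTC/dQ = 3 + 2*5*Q
At Q = 1:
MC = 3 + 10*1
MC = 3 + 10 = 13

13


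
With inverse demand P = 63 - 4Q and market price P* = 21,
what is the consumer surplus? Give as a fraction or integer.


Maximum willingness to pay (at Q=0): P_max = 63
Quantity demanded at P* = 21:
Q* = (63 - 21)/4 = 21/2
CS = (1/2) * Q* * (P_max - P*)
CS = (1/2) * 21/2 * (63 - 21)
CS = (1/2) * 21/2 * 42 = 441/2

441/2


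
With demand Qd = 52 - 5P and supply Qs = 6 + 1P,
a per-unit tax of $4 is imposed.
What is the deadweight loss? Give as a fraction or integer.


Pre-tax equilibrium quantity: Q* = 41/3
Post-tax equilibrium quantity: Q_tax = 31/3
Reduction in quantity: Q* - Q_tax = 10/3
DWL = (1/2) * tax * (Q* - Q_tax)
DWL = (1/2) * 4 * 10/3 = 20/3

20/3


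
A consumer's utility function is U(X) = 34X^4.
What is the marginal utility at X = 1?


MU = dU/dX = 34*4*X^(4-1)
MU = 136*X^3
At X = 1:
MU = 136 * 1^3
MU = 136 * 1 = 136

136


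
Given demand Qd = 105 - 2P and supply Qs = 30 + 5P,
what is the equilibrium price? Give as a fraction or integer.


At equilibrium, Qd = Qs.
105 - 2P = 30 + 5P
105 - 30 = 2P + 5P
75 = 7P
P* = 75/7 = 75/7

75/7


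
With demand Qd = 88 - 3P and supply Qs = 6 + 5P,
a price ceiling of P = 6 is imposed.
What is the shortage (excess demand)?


At P = 6:
Qd = 88 - 3*6 = 70
Qs = 6 + 5*6 = 36
Shortage = Qd - Qs = 70 - 36 = 34

34


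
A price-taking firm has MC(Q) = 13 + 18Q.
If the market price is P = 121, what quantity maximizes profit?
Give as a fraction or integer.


In perfect competition, profit is maximized where P = MC.
121 = 13 + 18Q
108 = 18Q
Q* = 108/18 = 6

6


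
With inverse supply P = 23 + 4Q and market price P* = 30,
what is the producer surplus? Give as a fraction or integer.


Minimum supply price (at Q=0): P_min = 23
Quantity supplied at P* = 30:
Q* = (30 - 23)/4 = 7/4
PS = (1/2) * Q* * (P* - P_min)
PS = (1/2) * 7/4 * (30 - 23)
PS = (1/2) * 7/4 * 7 = 49/8

49/8


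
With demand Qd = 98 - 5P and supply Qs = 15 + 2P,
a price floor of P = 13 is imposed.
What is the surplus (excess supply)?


At P = 13:
Qd = 98 - 5*13 = 33
Qs = 15 + 2*13 = 41
Surplus = Qs - Qd = 41 - 33 = 8

8


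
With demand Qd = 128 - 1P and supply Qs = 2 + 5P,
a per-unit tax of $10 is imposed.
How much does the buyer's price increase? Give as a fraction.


With a per-unit tax, the buyer's price increase depends on relative slopes.
Supply slope: d = 5, Demand slope: b = 1
Buyer's price increase = d * tax / (b + d)
= 5 * 10 / (1 + 5)
= 50 / 6 = 25/3

25/3


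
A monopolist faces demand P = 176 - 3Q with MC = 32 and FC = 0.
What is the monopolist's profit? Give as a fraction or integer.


MR = MC: 176 - 6Q = 32
Q* = 24
P* = 176 - 3*24 = 104
Profit = (P* - MC)*Q* - FC
= (104 - 32)*24 - 0
= 72*24 - 0
= 1728 - 0 = 1728

1728


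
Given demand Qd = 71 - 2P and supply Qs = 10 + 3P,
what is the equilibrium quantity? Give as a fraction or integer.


First find equilibrium price:
71 - 2P = 10 + 3P
P* = 61/5 = 61/5
Then substitute into demand:
Q* = 71 - 2 * 61/5 = 233/5

233/5


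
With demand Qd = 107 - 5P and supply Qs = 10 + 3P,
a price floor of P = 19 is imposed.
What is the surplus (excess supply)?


At P = 19:
Qd = 107 - 5*19 = 12
Qs = 10 + 3*19 = 67
Surplus = Qs - Qd = 67 - 12 = 55

55


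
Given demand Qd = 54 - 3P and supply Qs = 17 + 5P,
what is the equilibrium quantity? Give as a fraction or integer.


First find equilibrium price:
54 - 3P = 17 + 5P
P* = 37/8 = 37/8
Then substitute into demand:
Q* = 54 - 3 * 37/8 = 321/8

321/8


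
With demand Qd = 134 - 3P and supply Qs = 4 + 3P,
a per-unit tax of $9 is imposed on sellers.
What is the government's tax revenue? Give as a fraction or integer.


With tax on sellers, new supply: Qs' = 4 + 3(P - 9)
= 3P - 23
New equilibrium quantity:
Q_new = 111/2
Tax revenue = tax * Q_new = 9 * 111/2 = 999/2

999/2


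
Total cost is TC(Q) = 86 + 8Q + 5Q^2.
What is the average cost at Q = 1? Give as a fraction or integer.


TC(1) = 86 + 8*1 + 5*1^2
TC(1) = 86 + 8 + 5 = 99
AC = TC/Q = 99/1 = 99

99


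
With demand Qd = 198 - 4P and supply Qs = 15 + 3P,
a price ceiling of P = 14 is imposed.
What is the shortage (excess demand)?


At P = 14:
Qd = 198 - 4*14 = 142
Qs = 15 + 3*14 = 57
Shortage = Qd - Qs = 142 - 57 = 85

85
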